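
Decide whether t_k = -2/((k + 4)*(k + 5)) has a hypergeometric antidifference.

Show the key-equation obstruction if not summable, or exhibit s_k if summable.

Yes. s_k = -k/(2*k + 8).

Ratio r(k) = (k + 4)/(k + 6).
So A=k + 4 and B=k + 6, with C=1.
Solve (k + 4)·f(k+1) − (k + 5)·f(k) = 1.
deg f ≤ 1 (via 1,1,0).
Solving with deg f ≤ 1: f(k) = k/4.
Certificate R = B(k−1)f/C = k*(k + 5)/4 gives s_k = -k/(2*k + 8).
Check: Δs_k = -2/(k**2 + 9*k + 20). ✓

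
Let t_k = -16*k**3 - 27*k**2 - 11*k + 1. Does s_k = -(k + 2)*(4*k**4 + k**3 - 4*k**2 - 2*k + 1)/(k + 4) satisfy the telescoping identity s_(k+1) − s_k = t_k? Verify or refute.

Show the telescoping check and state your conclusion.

Invalid: residual 2*(12*k**4 + 90*k**3 + 123*k**2 + 45*k - 5)/(k**2 + 9*k + 20) ≠ 0.

s_(k+1) = k*(-4*k**4 - 29*k**3 - 74*k**2 - 78*k - 27)/(k + 5)
s_(k+1) − s_k = (-16*k**5 - 147*k**4 - 394*k**3 - 392*k**2 - 121*k + 10)/(k**2 + 9*k + 20)
(s_(k+1) − s_k) − t_k = 2*(12*k**4 + 90*k**3 + 123*k**2 + 45*k - 5)/(k**2 + 9*k + 20)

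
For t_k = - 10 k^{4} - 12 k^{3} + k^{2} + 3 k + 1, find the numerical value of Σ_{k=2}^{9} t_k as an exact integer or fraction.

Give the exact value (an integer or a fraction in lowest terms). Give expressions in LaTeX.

Σ = -177184

Step 1: r(k) = (10*k**4 + 52*k**3 + 95*k**2 + 71*k + 17)/(10*k**4 + 12*k**3 - k**2 - 3*k - 1).
Take A(k)=1, B(k)=1, C(k)=k**4 + 6*k**3/5 - k**2/10 - 3*k/10 - 1/10.
Solve (1)·f(k+1) − (1)·f(k) = k**4 + 6*k**3/5 - k**2/10 - 3*k/10 - 1/10.
Degrees (0,0,4) ⇒ d ≤ 5.
Coefficient equations give f(k) = k**2*(2*k**3 - 2*k**2 - 3*k + 2)/10.
Then R = B(k−1)f/C = k**2*(2*k**3 - 2*k**2 - 3*k + 2)/(10*k**4 + 12*k**3 - k**2 - 3*k - 1), so s_k = R(k)·t_k = k**2*(-2*k**3 + 2*k**2 + 3*k - 2).
Verify: -10*k**4 - 12*k**3 + k**2 + 3*k + 1 matches t_k.
Σ_(k=2)^(9) t_k = s_(10) − s_(2) = -177200 − (-16) = -177184.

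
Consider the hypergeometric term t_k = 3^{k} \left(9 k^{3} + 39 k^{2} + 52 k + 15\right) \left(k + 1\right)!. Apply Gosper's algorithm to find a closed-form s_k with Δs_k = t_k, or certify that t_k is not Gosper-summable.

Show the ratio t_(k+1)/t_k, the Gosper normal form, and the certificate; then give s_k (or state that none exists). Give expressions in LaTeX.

t_(k+1)/t_k = 3*(9*k**4 + 84*k**3 + 289*k**2 + 429*k + 230)/(9*k**3 + 39*k**2 + 52*k + 15).
Normal form (A,B,C) = (3*k + 6, 1, k**3 + 13*k**2/3 + 52*k/9 + 5/3).
Set up (3*k + 6)·f(k+1) − (1)·f(k) − (k**3 + 13*k**2/3 + 52*k/9 + 5/3) = 0.
d = 2 from the (1,0,3) case.
Solving with deg f ≤ 2: f(k) = (3*k**2 + 2*k - 3)/9.
Then R = B(k−1)f/C = (3*k**2 + 2*k - 3)/(9*k**3 + 39*k**2 + 52*k + 15), so s_k = R(k)·t_k = 3**k*(3*k**2 + 2*k - 3)*factorial(k + 1).
Verify: 3**k*(9*k**3 + 39*k**2 + 52*k + 15)*factorial(k + 1) matches t_k.

s_k = 3^{k} \left(3 k^{2} + 2 k - 3\right) \left(k + 1\right)!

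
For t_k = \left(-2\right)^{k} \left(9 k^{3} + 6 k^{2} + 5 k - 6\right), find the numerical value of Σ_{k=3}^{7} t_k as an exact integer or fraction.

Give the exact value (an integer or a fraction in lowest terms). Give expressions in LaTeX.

Σ = -329584

r(k) = 2*(-9*k**3 - 33*k**2 - 44*k - 14)/(9*k**3 + 6*k**2 + 5*k - 6) after simplifying.
Gosper form: A/B · C(k+1)/C(k) with A=-2, B=1, C=k**3 + 2*k**2/3 + 5*k/9 - 2/3.
Solve (-2)·f(k+1) − (1)·f(k) = k**3 + 2*k**2/3 + 5*k/9 - 2/3.
Bound: deg f ≤ 3.
Solving with deg f ≤ 3: f(k) = -(3*k**3 - 4*k**2 + k - 2)/9.
Certificate R = B(k−1)f/C = -(3*k**3 - 4*k**2 + k - 2)/(9*k**3 + 6*k**2 + 5*k - 6) gives s_k = (-2)**k*(-3*k**3 + 4*k**2 - k + 2).
Δs = (-2)**k*(9*k**3 + 6*k**2 + 5*k - 6), as required.
Telescoping: Σ = s_(8) − s_(3) = -329216 − (368) = -329584.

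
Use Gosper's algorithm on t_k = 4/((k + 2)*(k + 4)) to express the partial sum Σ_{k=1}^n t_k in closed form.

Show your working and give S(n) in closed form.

t_(k+1)/t_k = (k + 2)*(k + 4)/((k + 3)*(k + 5)).
Gosper form: A/B · C(k+1)/C(k) with A=k + 2, B=k + 5, C=k + 3.
Set up (k + 2)·f(k+1) − (k + 4)·f(k) − (k + 3) = 0.
d = 2 from the (1,1,1) case.
Match coefficients ⇒ f(k) = k*(5*k + 13)/12.
R(k) = B(k−1)·f(k)/C(k) = k*(k + 4)*(5*k + 13)/(12*(k + 3)); s_k = R·t_k = k*(5*k + 13)/(3*(k + 2)*(k + 3)).
Check: Δs_k = 4/(k**2 + 6*k + 8). ✓
Σ_(k=1)^n t_k = s_(n+1) − s_(1) = ((5*n**2 + 23*n + 18)/(3*(n**2 + 7*n + 12))) − (1/2), i.e. n*(7*n + 25)/(6*(n**2 + 7*n + 12)).

S(n) = n*(7*n + 25)/(6*(n**2 + 7*n + 12))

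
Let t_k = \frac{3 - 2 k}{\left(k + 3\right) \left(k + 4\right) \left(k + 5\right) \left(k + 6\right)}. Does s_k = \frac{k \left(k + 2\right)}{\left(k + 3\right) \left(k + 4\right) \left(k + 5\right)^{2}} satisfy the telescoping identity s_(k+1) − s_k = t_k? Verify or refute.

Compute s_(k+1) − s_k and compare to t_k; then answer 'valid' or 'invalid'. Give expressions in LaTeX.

Invalid: residual \frac{3 \left(3 k^{2} + 13 k - 15\right)}{k^{6} + 29 k^{5} + 347 k^{4} + 2191 k^{3} + 7692 k^{2} + 14220 k + 10800} ≠ 0.

s_(k+1) = (k + 1)*(k + 3)/((k + 4)*(k + 5)*(k + 6)**2)
s_(k+1) − s_k = (-k*(k + 2)*(k + 6)**2 + (k + 1)*(k + 3)**2*(k + 5))/((k + 3)*(k + 4)*(k + 5)**2*(k + 6)**2)
(s_(k+1) − s_k) − t_k = 3*(3*k**2 + 13*k - 15)/(k**6 + 29*k**5 + 347*k**4 + 2191*k**3 + 7692*k**2 + 14220*k + 10800)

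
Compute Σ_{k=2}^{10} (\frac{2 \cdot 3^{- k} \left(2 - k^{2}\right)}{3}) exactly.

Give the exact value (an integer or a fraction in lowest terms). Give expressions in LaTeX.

Σ = -98284/177147

Compute t_(k+1)/t_k: get ((k + 1)**2 - 2)/(3*(k**2 - 2)).
Normal form (A,B,C) = (1/3, 1, k**2 - 2).
Set up (1/3)·f(k+1) − (1)·f(k) − (k**2 - 2) = 0.
d = 2 from the (0,0,2) case.
Match coefficients ⇒ f(k) = -3*(k**2 + k - 1)/2.
So s_k = (B(k−1)f/C)·t_k = (-3*(k**2 + k - 1)/(2*(k**2 - 2)))·t_k = (k**2 + k - 1)/3**k.
Verify: 2*(2 - k**2)/(3*3**k) matches t_k.
Telescoping: Σ = s_(11) − s_(2) = 131/177147 − (5/9) = -98284/177147.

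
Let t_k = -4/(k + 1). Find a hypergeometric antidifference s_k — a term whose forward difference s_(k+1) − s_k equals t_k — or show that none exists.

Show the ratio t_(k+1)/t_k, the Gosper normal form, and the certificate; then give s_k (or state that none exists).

t_(k+1)/t_k = (k + 1)/(k + 2).
Factor: A=k + 1; B=k + 2; C=1.
Set up (k + 1)·f(k+1) − (k + 1)·f(k) − (1) = 0.
Bound: deg f ≤ 0.
f = c0 ⇒ A·f(k+1) − B(k−1)·f(k) − C = -1. The system {-1 = 0} is inconsistent; no antidifference.

no hypergeometric antidifference exists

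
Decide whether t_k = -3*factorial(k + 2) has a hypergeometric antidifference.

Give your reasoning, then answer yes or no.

No. Not Gosper-summable.

t_(k+1)/t_k = k + 3.
Gosper form: A/B · C(k+1)/C(k) with A=k + 3, B=1, C=1.
Set up (k + 3)·f(k+1) − (1)·f(k) − (1) = 0.
deg f ≤ -1 (via 1,0,0).
Negative degree bound (-1): no f exists, t_k not Gosper-summable.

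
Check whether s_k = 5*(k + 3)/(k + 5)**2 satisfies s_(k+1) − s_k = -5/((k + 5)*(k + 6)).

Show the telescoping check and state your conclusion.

Invalid: residual 10*(2*k + 11)/(k**4 + 22*k**3 + 181*k**2 + 660*k + 900) ≠ 0.

s_(k+1) = 5*(k + 4)/(k + 6)**2
s_(k+1) − s_k = 5*(-k**2 - 7*k - 8)/(k**4 + 22*k**3 + 181*k**2 + 660*k + 900)
(s_(k+1) − s_k) − t_k = 10*(2*k + 11)/(k**4 + 22*k**3 + 181*k**2 + 660*k + 900)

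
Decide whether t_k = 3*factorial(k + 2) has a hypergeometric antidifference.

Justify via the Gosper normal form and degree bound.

No. Not Gosper-summable.

The ratio is k + 3.
So A=k + 3 and B=1, with C=1.
Solve (k + 3)·f(k+1) − (1)·f(k) = 1.
d = -1 from the (1,0,0) case.
Negative degree bound (-1): no f exists, t_k not Gosper-summable.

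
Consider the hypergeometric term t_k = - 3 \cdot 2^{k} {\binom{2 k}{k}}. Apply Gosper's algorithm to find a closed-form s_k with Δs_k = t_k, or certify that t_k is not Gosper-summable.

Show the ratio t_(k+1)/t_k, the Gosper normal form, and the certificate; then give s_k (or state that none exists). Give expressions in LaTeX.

Ratio r(k) = 4*(2*k + 1)/(k + 1).
Take A(k)=8*k + 4, B(k)=k + 1, C(k)=1.
Set up (8*k + 4)·f(k+1) − (k)·f(k) − (1) = 0.
d = -1 from the (1,1,0) case.
deg f ≤ -1 is impossible — no certificate.

none — t_k is not Gosper-summable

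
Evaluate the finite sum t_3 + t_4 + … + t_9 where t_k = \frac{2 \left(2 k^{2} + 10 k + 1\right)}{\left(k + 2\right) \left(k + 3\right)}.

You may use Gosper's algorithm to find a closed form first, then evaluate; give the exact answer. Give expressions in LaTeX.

t_(k+1)/t_k = (k + 2)*(10*k + 2*(k + 1)**2 + 11)/((k + 4)*(2*k**2 + 10*k + 1)).
Gosper form: A/B · C(k+1)/C(k) with A=k + 2, B=k + 4, C=k**2 + 5*k + 1/2.
Key eq: (k + 2)·f(k+1) = (k + 3)·f(k) + (k**2 + 5*k + 1/2).
From deg A=1, deg B=1, deg C=2: d=2.
Solving with deg f ≤ 2: f(k) = k*(4*k - 3)/4.
R(k) = B(k−1)·f(k)/C(k) = k*(k + 3)*(4*k - 3)/(2*(2*k**2 + 10*k + 1)); s_k = R·t_k = k*(4*k - 3)/(k + 2).
Check: Δs_k = 2*(2*k**2 + 10*k + 1)/(k**2 + 5*k + 6). ✓
Evaluate s at k=10 and k=3: 185/6 and 27/5; difference 763/30.

Σ = 763/30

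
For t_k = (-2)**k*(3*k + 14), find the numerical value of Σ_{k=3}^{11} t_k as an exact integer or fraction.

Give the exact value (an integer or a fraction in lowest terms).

Σ = -65592

Step 1: r(k) = 2*(-3*k - 17)/(3*k + 14).
Factor: A=-2; B=1; C=k + 14/3.
Set up (-2)·f(k+1) − (1)·f(k) − (k + 14/3) = 0.
From deg A=0, deg B=0, deg C=1: d=1.
A polynomial solution: f(k) = -(k + 4)/3.
R(k) = B(k−1)·f(k)/C(k) = -(k + 4)/(3*k + 14); s_k = R·t_k = (-2)**k*(-k - 4).
s_(k+1) − s_k = (-2)**k*(3*k + 14) = t_k.
Telescoping: Σ = s_(12) − s_(3) = -65536 − (56) = -65592.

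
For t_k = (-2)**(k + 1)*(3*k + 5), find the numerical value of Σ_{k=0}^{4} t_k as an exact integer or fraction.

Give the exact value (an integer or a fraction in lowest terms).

Σ = -386

Compute t_(k+1)/t_k: get 2*(-3*k - 8)/(3*k + 5).
A = -2, B = 1, C = k + 5/3.
Need (-2)·f(k+1) − (1)·f(k) = k + 5/3.
Degrees (0,0,1) ⇒ d ≤ 1.
Coefficient equations give f(k) = -(k + 1)/3.
Then R = B(k−1)f/C = -(k + 1)/(3*k + 5), so s_k = R(k)·t_k = 2*(-2)**k*(k + 1).
Δs = (-2)**(k + 1)*(3*k + 5), as required.
Sum = s_(5) − s_(0); s_(5) = -384, s_(0) = 2 ⇒ -386.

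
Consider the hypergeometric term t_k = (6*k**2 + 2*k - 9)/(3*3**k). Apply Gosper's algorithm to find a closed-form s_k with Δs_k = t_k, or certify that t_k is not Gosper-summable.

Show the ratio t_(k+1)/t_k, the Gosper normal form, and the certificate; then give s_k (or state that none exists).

s_k = (-3*k**2 - 4*k + 1)/3**k

t_(k+1)/t_k = (6*k**2 + 14*k - 1)/(3*(6*k**2 + 2*k - 9)).
Normal form (A,B,C) = (1/3, 1, k**2 + k/3 - 3/2).
f must satisfy (1/3)·f(k+1) − (1)·f(k) = k**2 + k/3 - 3/2.
d = 2 from the (0,0,2) case.
A polynomial solution: f(k) = -(3*k**2 + 4*k - 1)/2.
Then R = B(k−1)f/C = -3*(3*k**2 + 4*k - 1)/(6*k**2 + 2*k - 9), so s_k = R(k)·t_k = (-3*k**2 - 4*k + 1)/3**k.
Δs = (6*k**2 + 2*k - 9)/(3*3**k), as required.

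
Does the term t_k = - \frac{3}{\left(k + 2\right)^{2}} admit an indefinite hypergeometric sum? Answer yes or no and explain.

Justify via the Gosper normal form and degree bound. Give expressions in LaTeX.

r(k) = (k + 2)**2/(k + 3)**2 after simplifying.
Factor: A=k**2 + 4*k + 4; B=k**2 + 6*k + 9; C=1.
Solve (k**2 + 4*k + 4)·f(k+1) − (k**2 + 4*k + 4)·f(k) = 1.
deg f ≤ 0 (via 2,2,0).
f = c0 ⇒ A·f(k+1) − B(k−1)·f(k) − C = -1. The system {-1 = 0} is inconsistent; no antidifference.

No. Not Gosper-summable.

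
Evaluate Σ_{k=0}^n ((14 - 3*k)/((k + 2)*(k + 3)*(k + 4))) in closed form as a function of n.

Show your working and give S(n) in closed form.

The ratio is (k + 2)*(3*k - 11)/((k + 5)*(3*k - 14)).
Normal form (A,B,C) = (k + 2, k + 5, k - 14/3).
Set up (k + 2)·f(k+1) − (k + 4)·f(k) − (k - 14/3) = 0.
Degrees (1,1,1) ⇒ d ≤ 2.
Solving with deg f ≤ 2: f(k) = -k*(2*k + 19)/9.
R(k) = B(k−1)·f(k)/C(k) = -k*(k + 4)*(2*k + 19)/(3*(3*k - 14)); s_k = R·t_k = k*(2*k + 19)/(3*(k + 2)*(k + 3)).
Δs = (14 - 3*k)/(k**3 + 9*k**2 + 26*k + 24), as required.
Σ_(k=0)^n t_k = s_(n+1) − s_(0) = ((2*n**2 + 23*n + 21)/(3*(n**2 + 7*n + 12))) − (0), i.e. (2*n**2 + 23*n + 21)/(3*(n**2 + 7*n + 12)).

S(n) = (2*n**2 + 23*n + 21)/(3*(n**2 + 7*n + 12))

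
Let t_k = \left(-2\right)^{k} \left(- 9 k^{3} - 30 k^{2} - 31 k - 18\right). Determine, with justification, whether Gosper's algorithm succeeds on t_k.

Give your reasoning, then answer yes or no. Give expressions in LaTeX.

Yes. s_k = \left(-2\right)^{k} \left(3 k^{3} + 4 k^{2} - k + 2\right).

t_(k+1)/t_k = 2*(-9*k**3 - 57*k**2 - 118*k - 88)/(9*k**3 + 30*k**2 + 31*k + 18).
Take A(k)=-2, B(k)=1, C(k)=k**3 + 10*k**2/3 + 31*k/9 + 2.
Set up (-2)·f(k+1) − (1)·f(k) − (k**3 + 10*k**2/3 + 31*k/9 + 2) = 0.
d = 3 from the (0,0,3) case.
Coefficient equations give f(k) = -(3*k**3 + 4*k**2 - k + 2)/9.
Certificate R = B(k−1)f/C = -(3*k**3 + 4*k**2 - k + 2)/(9*k**3 + 30*k**2 + 31*k + 18) gives s_k = (-2)**k*(3*k**3 + 4*k**2 - k + 2).
s_(k+1) − s_k = (-2)**k*(-9*k**3 - 30*k**2 - 31*k - 18) = t_k.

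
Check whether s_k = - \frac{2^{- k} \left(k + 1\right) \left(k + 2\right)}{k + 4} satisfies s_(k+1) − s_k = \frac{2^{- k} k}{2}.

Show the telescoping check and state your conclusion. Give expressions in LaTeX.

s_(k+1) = -(k + 2)*(k + 3)/(2*2**k*(k + 5))
s_(k+1) − s_k = (k**3 + 7*k**2 + 8*k - 4)/(2*2**k*(k**2 + 9*k + 20))
(s_(k+1) − s_k) − t_k = (-k**2 - 6*k - 2)/(2**k*(k**2 + 9*k + 20))

Invalid: residual \frac{2^{- k} \left(- k^{2} - 6 k - 2\right)}{k^{2} + 9 k + 20} ≠ 0.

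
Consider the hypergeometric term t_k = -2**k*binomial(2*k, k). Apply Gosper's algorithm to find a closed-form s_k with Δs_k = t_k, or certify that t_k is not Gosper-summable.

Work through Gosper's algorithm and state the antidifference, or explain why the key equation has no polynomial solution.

no hypergeometric antidifference exists

The ratio is 4*(2*k + 1)/(k + 1).
Factor: A=8*k + 4; B=k + 1; C=1.
Key eq: (8*k + 4)·f(k+1) = (k)·f(k) + (1).
Degrees (1,1,0) ⇒ d ≤ -1.
Bound -1 < 0, so the key equation has no polynomial solution.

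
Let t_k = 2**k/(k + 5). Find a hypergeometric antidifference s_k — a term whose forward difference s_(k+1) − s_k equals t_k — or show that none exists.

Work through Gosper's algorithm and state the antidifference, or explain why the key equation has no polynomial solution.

not Gosper-summable; s_k does not exist

r(k) = 2*(k + 5)/(k + 6) after simplifying.
Take A(k)=2*k + 10, B(k)=k + 6, C(k)=1.
Set up (2*k + 10)·f(k+1) − (k + 5)·f(k) − (1) = 0.
From deg A=1, deg B=1, deg C=0: d=-1.
deg f ≤ -1 is impossible — no certificate.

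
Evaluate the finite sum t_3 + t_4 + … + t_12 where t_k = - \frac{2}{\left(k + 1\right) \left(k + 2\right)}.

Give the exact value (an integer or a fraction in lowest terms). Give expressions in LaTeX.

Σ = -5/14

r(k) = (k + 1)/(k + 3) after simplifying.
Normal form (A,B,C) = (k + 1, k + 3, 1).
Solve (k + 1)·f(k+1) − (k + 2)·f(k) = 1.
deg f ≤ 1 (via 1,1,0).
A polynomial solution: f(k) = k.
Then R = B(k−1)f/C = k*(k + 2), so s_k = R(k)·t_k = -2*k/(k + 1).
Verify: -2/(k**2 + 3*k + 2) matches t_k.
Sum = s_(13) − s_(3); s_(13) = -13/7, s_(3) = -3/2 ⇒ -5/14.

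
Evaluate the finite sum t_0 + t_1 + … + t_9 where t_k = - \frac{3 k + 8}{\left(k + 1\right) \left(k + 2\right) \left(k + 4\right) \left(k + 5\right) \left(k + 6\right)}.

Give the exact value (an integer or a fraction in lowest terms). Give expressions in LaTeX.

Σ = -229/4620

Step 1: r(k) = (k + 1)*(k + 4)*(3*k + 11)/((k + 3)*(k + 7)*(3*k + 8)).
Factor: A=k + 1; B=k + 7; C=k**2 + 17*k/3 + 8.
Key eq: (k + 1)·f(k+1) = (k + 6)·f(k) + (k**2 + 17*k/3 + 8).
deg f ≤ 5 (via 1,1,2).
Match coefficients ⇒ f(k) = k*(k + 2)*(k + 3)*(k**2 + 10*k + 29)/60.
Then R = B(k−1)f/C = k*(k + 2)*(k + 6)*(k**2 + 10*k + 29)/(20*(3*k + 8)), so s_k = R(k)·t_k = k*(-k**2 - 10*k - 29)/(20*(k**3 + 10*k**2 + 29*k + 20)).
Verify: (-3*k - 8)/(k**5 + 18*k**4 + 121*k**3 + 372*k**2 + 508*k + 240) matches t_k.
Evaluate s at k=10 and k=0: -229/4620 and 0; difference -229/4620.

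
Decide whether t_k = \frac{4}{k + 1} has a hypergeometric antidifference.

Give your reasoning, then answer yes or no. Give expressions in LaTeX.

No — the linear system for f has no solution.

t_(k+1)/t_k = (k + 1)/(k + 2).
A = k + 1, B = k + 2, C = 1.
Need (k + 1)·f(k+1) − (k + 1)·f(k) = 1.
deg f ≤ 0 (via 1,1,0).
Generic f = c0 gives residual -1; -1 = 0 cannot hold, so t_k is not Gosper-summable.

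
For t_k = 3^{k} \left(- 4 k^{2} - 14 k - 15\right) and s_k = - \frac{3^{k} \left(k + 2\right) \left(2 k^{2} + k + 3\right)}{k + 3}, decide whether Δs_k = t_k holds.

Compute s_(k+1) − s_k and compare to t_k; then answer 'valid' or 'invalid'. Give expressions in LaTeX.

s_(k+1) = -3**(k + 1)*(k + 3)*(k + 2*(k + 1)**2 + 4)/(k + 4)
s_(k+1) − s_k = 3**k*(-4*k**4 - 38*k**3 - 137*k**2 - 217*k - 138)/(k**2 + 7*k + 12)
(s_(k+1) − s_k) − t_k = 3**k*(4*k**3 + 24*k**2 + 56*k + 42)/(k**2 + 7*k + 12)

Invalid: residual \frac{3^{k} \left(4 k^{3} + 24 k^{2} + 56 k + 42\right)}{k^{2} + 7 k + 12} ≠ 0.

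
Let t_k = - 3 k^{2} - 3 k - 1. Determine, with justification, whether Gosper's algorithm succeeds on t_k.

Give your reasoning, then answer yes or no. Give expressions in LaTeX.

Ratio r(k) = (3*k**2 + 9*k + 7)/(3*k**2 + 3*k + 1).
Normal form (A,B,C) = (1, 1, k**2 + k + 1/3).
Solve (1)·f(k+1) − (1)·f(k) = k**2 + k + 1/3.
deg f ≤ 3 (via 0,0,2).
Solving with deg f ≤ 3: f(k) = k**3/3.
So s_k = (B(k−1)f/C)·t_k = (k**3/(3*k**2 + 3*k + 1))·t_k = -k**3.
Check: Δs_k = k**3 - (k + 1)**3. ✓

Yes. s_k = - k^{3}.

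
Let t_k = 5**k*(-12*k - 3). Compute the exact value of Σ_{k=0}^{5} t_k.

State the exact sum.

Step 1: r(k) = 5*(4*k + 5)/(4*k + 1).
So A=5 and B=1, with C=k + 1/4.
Solve (5)·f(k+1) − (1)·f(k) = k + 1/4.
Degrees (0,0,1) ⇒ d ≤ 1.
Coefficient equations give f(k) = (k - 1)/4.
So s_k = (B(k−1)f/C)·t_k = ((k - 1)/(4*k + 1))·t_k = 3*5**k*(1 - k).
Δs = 5**k*(-12*k - 3), as required.
Telescoping: Σ = s_(6) − s_(0) = -234375 − (3) = -234378.

Σ = -234378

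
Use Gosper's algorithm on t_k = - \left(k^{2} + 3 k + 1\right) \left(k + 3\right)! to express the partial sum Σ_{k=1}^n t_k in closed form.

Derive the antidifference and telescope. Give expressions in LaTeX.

t_(k+1)/t_k = (k + 4)*(3*k + (k + 1)**2 + 4)/(k**2 + 3*k + 1).
Take A(k)=k + 4, B(k)=1, C(k)=k**2 + 3*k + 1.
Set up (k + 4)·f(k+1) − (1)·f(k) − (k**2 + 3*k + 1) = 0.
deg f ≤ 1 (via 1,0,2).
Coefficient equations give f(k) = k - 1.
Get s_k = R·t_k = -(k - 1)*factorial(k + 3) with R(k) = B(k−1)f(k)/C(k) = (k - 1)/(k**2 + 3*k + 1).
Δs = -(k**2 + 3*k + 1)*factorial(k + 3), as required.
Σ_(k=1)^n t_k = s_(n+1) − s_(1) = (-n*factorial(n + 4)) − (0), i.e. -n*factorial(n + 4).

S(n) = - n \left(n + 4\right)!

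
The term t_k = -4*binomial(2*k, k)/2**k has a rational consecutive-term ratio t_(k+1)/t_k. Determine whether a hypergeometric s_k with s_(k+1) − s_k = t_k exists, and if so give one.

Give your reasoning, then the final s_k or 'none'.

none (Gosper's algorithm certifies no s_k)

Step 1: r(k) = (2*k + 1)/(k + 1).
Factor: A=2*k + 1; B=k + 1; C=1.
Solve (2*k + 1)·f(k+1) − (k)·f(k) = 1.
deg f ≤ -1 (via 1,1,0).
d = -1 < 0 ⇒ no nonzero polynomial f; not summable.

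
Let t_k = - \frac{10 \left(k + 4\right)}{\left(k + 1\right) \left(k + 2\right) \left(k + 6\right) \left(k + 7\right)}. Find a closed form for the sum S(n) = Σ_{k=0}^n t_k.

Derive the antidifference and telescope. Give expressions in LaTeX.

S(n) = \frac{5 \left(- n^{2} - 9 n - 8\right)}{6 \left(n^{2} + 9 n + 14\right)}

Ratio r(k) = (k + 1)*(k + 5)*(k + 6)/((k + 3)*(k + 4)*(k + 8)).
So A=k + 1 and B=k + 8, with C=k**4 + 16*k**3 + 95*k**2 + 248*k + 240.
Solve (k + 1)·f(k+1) − (k + 7)·f(k) = k**4 + 16*k**3 + 95*k**2 + 248*k + 240.
d = 6 from the (1,1,4) case.
Solving with deg f ≤ 6: f(k) = k*(k + 2)*(k + 3)*(k + 4)*(k + 5)*(k + 7)/12.
R(k) = B(k−1)·f(k)/C(k) = k*(k + 2)*(k + 7)**2/(12*(k + 4)); s_k = R·t_k = 5*k*(-k - 7)/(6*(k**2 + 7*k + 6)).
Δs = 10*(-k - 4)/(k**4 + 16*k**3 + 83*k**2 + 152*k + 84), as required.
Telescope: S(n) = s_(n+1) − s_(0) = 5*(-n**2 - 9*n - 8)/(6*(n**2 + 9*n + 14)) − (0) = 5*(-n**2 - 9*n - 8)/(6*(n**2 + 9*n + 14)).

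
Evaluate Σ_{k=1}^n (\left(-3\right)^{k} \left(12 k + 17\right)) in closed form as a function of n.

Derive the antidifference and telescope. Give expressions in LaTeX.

S(n) = 9 \left(-3\right)^{n} n + 15 \left(-3\right)^{n} - 15

Step 1: r(k) = 3*(-12*k - 29)/(12*k + 17).
Normal form (A,B,C) = (-3, 1, k + 17/12).
Solve (-3)·f(k+1) − (1)·f(k) = k + 17/12.
Degrees (0,0,1) ⇒ d ≤ 1.
Match coefficients ⇒ f(k) = -(3*k + 2)/12.
Certificate R = B(k−1)f/C = -(3*k + 2)/(12*k + 17) gives s_k = (-3)**k*(-3*k - 2).
Δs = (-3)**k*(12*k + 17), as required.
Evaluate: s_(n+1) = 3*(-3)**n*(3*n + 5); subtract s_(1) = 15 ⇒ S(n) = 9*(-3)**n*n + 15*(-3)**n - 15.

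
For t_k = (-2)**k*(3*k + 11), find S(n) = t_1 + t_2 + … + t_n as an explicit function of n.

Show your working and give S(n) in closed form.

r(k) = 2*(-3*k - 14)/(3*k + 11) after simplifying.
Factor: A=-2; B=1; C=k + 11/3.
Key eq: (-2)·f(k+1) = (1)·f(k) + (k + 11/3).
Bound: deg f ≤ 1.
Coefficient equations give f(k) = -(k + 3)/3.
So s_k = (B(k−1)f/C)·t_k = (-(k + 3)/(3*k + 11))·t_k = (-2)**k*(-k - 3).
s_(k+1) − s_k = (-2)**k*(3*k + 11) = t_k.
s_(n+1) = 2*(-2)**n*(n + 4) and s_(1) = 8, so S(n) = 2*(-2)**n*n + 8*(-2)**n - 8.

S(n) = 2*(-2)**n*n + 8*(-2)**n - 8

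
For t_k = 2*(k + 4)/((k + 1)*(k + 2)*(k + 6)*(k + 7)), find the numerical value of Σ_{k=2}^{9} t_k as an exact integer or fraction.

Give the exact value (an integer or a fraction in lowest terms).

t_(k+1)/t_k = (k + 1)*(k + 5)*(k + 6)/((k + 3)*(k + 4)*(k + 8)).
Normal form (A,B,C) = (k + 1, k + 8, k**4 + 16*k**3 + 95*k**2 + 248*k + 240).
Need (k + 1)·f(k+1) − (k + 7)·f(k) = k**4 + 16*k**3 + 95*k**2 + 248*k + 240.
d = 6 from the (1,1,4) case.
Coefficient equations give f(k) = k*(k + 2)*(k + 3)*(k + 4)*(k + 5)*(k + 7)/12.
So s_k = (B(k−1)f/C)·t_k = (k*(k + 2)*(k + 7)**2/(12*(k + 4)))·t_k = k*(k + 7)/(6*(k**2 + 7*k + 6)).
Verify: 2*(k + 4)/(k**4 + 16*k**3 + 83*k**2 + 152*k + 84) matches t_k.
Evaluate s at k=10 and k=2: 85/528 and 1/8; difference 19/528.

Σ = 19/528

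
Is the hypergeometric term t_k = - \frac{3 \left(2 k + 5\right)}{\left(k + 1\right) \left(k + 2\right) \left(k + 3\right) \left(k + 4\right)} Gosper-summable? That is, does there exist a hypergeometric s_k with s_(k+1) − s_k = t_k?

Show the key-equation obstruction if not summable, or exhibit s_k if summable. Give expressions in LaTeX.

Yes. s_k = \frac{k \left(- k - 4\right)}{k^{2} + 4 k + 3}.

r(k) = (k + 1)*(2*k + 7)/((k + 5)*(2*k + 5)) after simplifying.
Factor: A=k + 1; B=k + 5; C=k + 5/2.
Key eq: (k + 1)·f(k+1) = (k + 4)·f(k) + (k + 5/2).
deg f ≤ 3 (via 1,1,1).
Solve for f: f(k) = k*(k + 2)*(k + 4)/6 (degree 3 ≤ 3).
Then R = B(k−1)f/C = k*(k + 2)*(k + 4)**2/(3*(2*k + 5)), so s_k = R(k)·t_k = k*(-k - 4)/(k**2 + 4*k + 3).
Check: Δs_k = 3*(-2*k - 5)/(k**4 + 10*k**3 + 35*k**2 + 50*k + 24). ✓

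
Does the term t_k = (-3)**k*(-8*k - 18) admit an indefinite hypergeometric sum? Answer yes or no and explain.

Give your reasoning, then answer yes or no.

Yes. s_k = (-3)**k*(2*k + 3).

The ratio is 3*(-4*k - 13)/(4*k + 9).
Take A(k)=-3, B(k)=1, C(k)=k + 9/4.
Solve (-3)·f(k+1) − (1)·f(k) = k + 9/4.
Degrees (0,0,1) ⇒ d ≤ 1.
A polynomial solution: f(k) = -(2*k + 3)/8.
Get s_k = R·t_k = (-3)**k*(2*k + 3) with R(k) = B(k−1)f(k)/C(k) = -(2*k + 3)/(2*(4*k + 9)).
Check: Δs_k = (-3)**k*(-8*k - 18). ✓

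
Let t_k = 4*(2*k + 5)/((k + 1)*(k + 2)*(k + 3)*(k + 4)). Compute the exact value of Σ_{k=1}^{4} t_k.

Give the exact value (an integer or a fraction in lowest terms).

t_(k+1)/t_k = (k + 1)*(2*k + 7)/((k + 5)*(2*k + 5)).
Normal form (A,B,C) = (k + 1, k + 5, k + 5/2).
Key eq: (k + 1)·f(k+1) = (k + 4)·f(k) + (k + 5/2).
Degrees (1,1,1) ⇒ d ≤ 3.
Solve for f: f(k) = k*(k + 2)*(k + 4)/6 (degree 3 ≤ 3).
Get s_k = R·t_k = 4*k*(k + 4)/(3*(k**2 + 4*k + 3)) with R(k) = B(k−1)f(k)/C(k) = k*(k + 2)*(k + 4)**2/(3*(2*k + 5)).
Δs = 4*(2*k + 5)/(k**4 + 10*k**3 + 35*k**2 + 50*k + 24), as required.
Telescoping: Σ = s_(5) − s_(1) = 5/4 − (5/6) = 5/12.

Σ = 5/12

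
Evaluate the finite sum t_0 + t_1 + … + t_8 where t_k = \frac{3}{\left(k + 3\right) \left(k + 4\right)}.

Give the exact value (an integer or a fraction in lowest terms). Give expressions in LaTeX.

The ratio is (k + 3)/(k + 5).
A = k + 3, B = k + 5, C = 1.
Key eq: (k + 3)·f(k+1) = (k + 4)·f(k) + (1).
Bound: deg f ≤ 1.
Match coefficients ⇒ f(k) = k/3.
Get s_k = R·t_k = k/(k + 3) with R(k) = B(k−1)f(k)/C(k) = k*(k + 4)/3.
Δs = 3/(k**2 + 7*k + 12), as required.
Σ_(k=0)^(8) t_k = s_(9) − s_(0) = 3/4 − (0) = 3/4.

Σ = 3/4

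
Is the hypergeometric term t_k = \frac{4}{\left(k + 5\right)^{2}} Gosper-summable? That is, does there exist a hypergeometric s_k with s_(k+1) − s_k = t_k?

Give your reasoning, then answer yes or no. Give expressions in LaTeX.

Step 1: r(k) = (k + 5)**2/(k + 6)**2.
Normal form (A,B,C) = (k**2 + 10*k + 25, k**2 + 12*k + 36, 1).
Set up (k**2 + 10*k + 25)·f(k+1) − (k**2 + 10*k + 25)·f(k) − (1) = 0.
From deg A=2, deg B=2, deg C=0: d=0.
Put f(k) = c0: A·f(k+1) − B(k−1)·f(k) − C = -1; need -1 = 0 — inconsistent ⇒ no f, not summable.

No — the linear system for f has no solution.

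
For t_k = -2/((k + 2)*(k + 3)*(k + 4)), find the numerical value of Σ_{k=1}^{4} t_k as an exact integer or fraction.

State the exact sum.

Step 1: r(k) = (k + 2)/(k + 5).
Gosper form: A/B · C(k+1)/C(k) with A=k + 2, B=k + 5, C=1.
Set up (k + 2)·f(k+1) − (k + 4)·f(k) − (1) = 0.
d = 2 from the (1,1,0) case.
A polynomial solution: f(k) = k*(k + 5)/12.
So s_k = (B(k−1)f/C)·t_k = (k*(k + 4)*(k + 5)/12)·t_k = k*(-k - 5)/(6*(k + 2)*(k + 3)).
s_(k+1) − s_k = -2/(k**3 + 9*k**2 + 26*k + 24) = t_k.
Sum = s_(5) − s_(1); s_(5) = -25/168, s_(1) = -1/12 ⇒ -11/168.

Σ = -11/168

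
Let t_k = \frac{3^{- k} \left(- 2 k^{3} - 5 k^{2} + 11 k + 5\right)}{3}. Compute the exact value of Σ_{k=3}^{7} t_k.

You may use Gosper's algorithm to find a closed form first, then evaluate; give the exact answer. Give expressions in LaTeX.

Compute t_(k+1)/t_k: get (2*k**3 + 11*k**2 + 5*k - 9)/(3*(2*k**3 + 5*k**2 - 11*k - 5)).
A = 1/3, B = 1, C = k**3 + 5*k**2/2 - 11*k/2 - 5/2.
Key eq: (1/3)·f(k+1) = (1)·f(k) + (k**3 + 5*k**2/2 - 11*k/2 - 5/2).
d = 3 from the (0,0,3) case.
Coefficient equations give f(k) = -3*k**2*(k + 4)/2.
Get s_k = R·t_k = k**2*(k + 4)/3**k with R(k) = B(k−1)f(k)/C(k) = -3*k**2*(k + 4)/(2*k**3 + 5*k**2 - 11*k - 5).
Δs = (-2*k**3 - 5*k**2 + 11*k + 5)/(3*3**k), as required.
Sum = s_(8) − s_(3); s_(8) = 256/2187, s_(3) = 7/3 ⇒ -4847/2187.

Σ = -4847/2187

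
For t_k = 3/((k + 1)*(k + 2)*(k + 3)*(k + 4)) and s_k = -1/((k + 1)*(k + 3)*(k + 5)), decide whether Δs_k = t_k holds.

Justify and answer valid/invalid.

Invalid: residual 3*(-4*k - 19)/(k**6 + 21*k**5 + 175*k**4 + 735*k**3 + 1624*k**2 + 1764*k + 720) ≠ 0.

s_(k+1) = -1/((k + 2)*(k + 4)*(k + 6))
s_(k+1) − s_k = 3*(k**2 + 7*k + 11)/(k**6 + 21*k**5 + 175*k**4 + 735*k**3 + 1624*k**2 + 1764*k + 720)
(s_(k+1) − s_k) − t_k = 3*(-4*k - 19)/(k**6 + 21*k**5 + 175*k**4 + 735*k**3 + 1624*k**2 + 1764*k + 720)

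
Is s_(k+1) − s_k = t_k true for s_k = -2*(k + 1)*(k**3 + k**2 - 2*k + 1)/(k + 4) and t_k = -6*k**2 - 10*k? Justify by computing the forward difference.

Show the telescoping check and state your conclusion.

Invalid: residual 6*(2*k**3 + 16*k**2 + 22*k - 1)/(k**2 + 9*k + 20) ≠ 0.

s_(k+1) = 2*(k + 2)*(2*k - (k + 1)**3 - (k + 1)**2 + 1)/(k + 5)
s_(k+1) − s_k = 2*(-3*k**4 - 26*k**3 - 57*k**2 - 34*k - 3)/(k**2 + 9*k + 20)
(s_(k+1) − s_k) − t_k = 6*(2*k**3 + 16*k**2 + 22*k - 1)/(k**2 + 9*k + 20)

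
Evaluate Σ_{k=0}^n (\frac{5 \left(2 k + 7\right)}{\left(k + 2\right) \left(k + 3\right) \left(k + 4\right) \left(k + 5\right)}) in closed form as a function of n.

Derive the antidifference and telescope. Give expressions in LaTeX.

S(n) = \frac{5 \left(n^{2} + 8 n + 7\right)}{8 \left(n^{2} + 8 n + 15\right)}

Step 1: r(k) = (k + 2)*(2*k + 9)/((k + 6)*(2*k + 7)).
A = k + 2, B = k + 6, C = k + 7/2.
Set up (k + 2)·f(k+1) − (k + 5)·f(k) − (k + 7/2) = 0.
Bound: deg f ≤ 3.
Coefficient equations give f(k) = k*(k + 3)*(k + 6)/16.
Get s_k = R·t_k = 5*k*(k + 6)/(8*(k**2 + 6*k + 8)) with R(k) = B(k−1)f(k)/C(k) = k*(k + 3)*(k + 5)*(k + 6)/(8*(2*k + 7)).
Verify: 5*(2*k + 7)/(k**4 + 14*k**3 + 71*k**2 + 154*k + 120) matches t_k.
Σ_(k=0)^n t_k = s_(n+1) − s_(0) = (5*(n**2 + 8*n + 7)/(8*(n**2 + 8*n + 15))) − (0), i.e. 5*(n**2 + 8*n + 7)/(8*(n**2 + 8*n + 15)).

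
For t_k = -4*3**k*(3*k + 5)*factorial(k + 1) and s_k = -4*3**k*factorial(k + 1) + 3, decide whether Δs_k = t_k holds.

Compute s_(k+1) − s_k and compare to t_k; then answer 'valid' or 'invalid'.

Valid — Δs_k = t_k.

s_(k+1) = -4*3**(k + 1)*factorial(k + 2) + 3
s_(k+1) − s_k = -4*3**k*(3*k + 5)*factorial(k + 1)
(s_(k+1) − s_k) − t_k = 0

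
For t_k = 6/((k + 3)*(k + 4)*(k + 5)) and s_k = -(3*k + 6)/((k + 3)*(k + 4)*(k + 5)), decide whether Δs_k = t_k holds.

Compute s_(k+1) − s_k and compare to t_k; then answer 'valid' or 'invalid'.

Invalid: residual -27/(k**4 + 18*k**3 + 119*k**2 + 342*k + 360) ≠ 0.

s_(k+1) = 3*(-k - 3)/((k + 4)*(k + 5)*(k + 6))
s_(k+1) − s_k = 3*(2*k + 3)/(k**4 + 18*k**3 + 119*k**2 + 342*k + 360)
(s_(k+1) − s_k) − t_k = -27/(k**4 + 18*k**3 + 119*k**2 + 342*k + 360)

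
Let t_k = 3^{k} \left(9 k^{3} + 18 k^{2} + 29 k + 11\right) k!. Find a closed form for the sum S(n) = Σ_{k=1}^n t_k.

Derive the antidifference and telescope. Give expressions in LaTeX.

Ratio r(k) = 3*(9*k**4 + 54*k**3 + 137*k**2 + 159*k + 67)/(9*k**3 + 18*k**2 + 29*k + 11).
So A=3*k + 3 and B=1, with C=k**3 + 2*k**2 + 29*k/9 + 11/9.
Key eq: (3*k + 3)·f(k+1) = (1)·f(k) + (k**3 + 2*k**2 + 29*k/9 + 11/9).
d = 2 from the (1,0,3) case.
A polynomial solution: f(k) = (3*k**2 - 2*k + 4)/9.
So s_k = (B(k−1)f/C)·t_k = ((3*k**2 - 2*k + 4)/(9*k**3 + 18*k**2 + 29*k + 11))·t_k = 3**k*(3*k**2 - 2*k + 4)*factorial(k).
Verify: 3**k*(9*k**3 + 18*k**2 + 29*k + 11)*factorial(k) matches t_k.
Telescope: S(n) = s_(n+1) − s_(1) = 3**(n + 1)*(3*n**2 + 4*n + 5)*factorial(n + 1) − (15) = 9*3**n*n**3*factorial(n) + 21*3**n*n**2*factorial(n) + 27*3**n*n*factorial(n) + 15*3**n*factorial(n) - 15.

S(n) = 9 \cdot 3^{n} n^{3} n! + 21 \cdot 3^{n} n^{2} n! + 27 \cdot 3^{n} n n! + 15 \cdot 3^{n} n! - 15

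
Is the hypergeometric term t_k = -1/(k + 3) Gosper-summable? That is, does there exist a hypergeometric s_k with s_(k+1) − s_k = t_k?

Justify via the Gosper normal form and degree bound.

r(k) = (k + 3)/(k + 4) after simplifying.
Gosper form: A/B · C(k+1)/C(k) with A=k + 3, B=k + 4, C=1.
Set up (k + 3)·f(k+1) − (k + 3)·f(k) − (1) = 0.
deg f ≤ 0 (via 1,1,0).
f = c0 ⇒ A·f(k+1) − B(k−1)·f(k) − C = -1. The system {-1 = 0} is inconsistent; no antidifference.

No — key equation has no polynomial f.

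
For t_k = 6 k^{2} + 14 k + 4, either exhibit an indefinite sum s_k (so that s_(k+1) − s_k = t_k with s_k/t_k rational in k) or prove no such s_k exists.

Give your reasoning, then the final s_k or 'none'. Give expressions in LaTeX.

s_k = 2 k \left(k^{2} + 2 k - 1\right)

Compute t_(k+1)/t_k: get (3*k**2 + 13*k + 12)/(3*k**2 + 7*k + 2).
Gosper form: A/B · C(k+1)/C(k) with A=1, B=1, C=k**2 + 7*k/3 + 2/3.
Key eq: (1)·f(k+1) = (1)·f(k) + (k**2 + 7*k/3 + 2/3).
deg f ≤ 3 (via 0,0,2).
Solve for f: f(k) = k*(k**2 + 2*k - 1)/3 (degree 3 ≤ 3).
R(k) = B(k−1)·f(k)/C(k) = k*(k**2 + 2*k - 1)/((k + 2)*(3*k + 1)); s_k = R·t_k = 2*k*(k**2 + 2*k - 1).
Check: Δs_k = 6*k**2 + 14*k + 4. ✓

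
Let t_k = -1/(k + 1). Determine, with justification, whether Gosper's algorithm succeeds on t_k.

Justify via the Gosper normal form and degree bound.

r(k) = (k + 1)/(k + 2) after simplifying.
Gosper form: A/B · C(k+1)/C(k) with A=k + 1, B=k + 2, C=1.
Set up (k + 1)·f(k+1) − (k + 1)·f(k) − (1) = 0.
From deg A=1, deg B=1, deg C=0: d=0.
f = c0 ⇒ A·f(k+1) − B(k−1)·f(k) − C = -1. The system {-1 = 0} is inconsistent; no antidifference.

No — the linear system for f has no solution.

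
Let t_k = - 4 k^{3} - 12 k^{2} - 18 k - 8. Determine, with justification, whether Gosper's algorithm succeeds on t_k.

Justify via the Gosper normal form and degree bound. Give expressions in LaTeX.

t_(k+1)/t_k = (2*k**3 + 12*k**2 + 27*k + 21)/(2*k**3 + 6*k**2 + 9*k + 4).
A = 1, B = 1, C = k**3 + 3*k**2 + 9*k/2 + 2.
f must satisfy (1)·f(k+1) − (1)·f(k) = k**3 + 3*k**2 + 9*k/2 + 2.
deg f ≤ 4 (via 0,0,3).
A polynomial solution: f(k) = k*(k**3 + 2*k**2 + 4*k + 1)/4.
R(k) = B(k−1)·f(k)/C(k) = k*(k**3 + 2*k**2 + 4*k + 1)/(2*(2*k**3 + 6*k**2 + 9*k + 4)); s_k = R·t_k = k*(-k**3 - 2*k**2 - 4*k - 1).
Δs = -4*k**3 - 12*k**2 - 18*k - 8, as required.

Yes. s_k = k \left(- k^{3} - 2 k^{2} - 4 k - 1\right).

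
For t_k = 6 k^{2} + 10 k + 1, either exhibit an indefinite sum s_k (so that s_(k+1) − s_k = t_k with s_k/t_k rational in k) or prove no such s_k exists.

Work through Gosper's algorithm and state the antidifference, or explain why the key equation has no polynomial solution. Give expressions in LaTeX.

s_k = k \left(2 k^{2} + 2 k - 3\right)

Compute t_(k+1)/t_k: get (6*k**2 + 22*k + 17)/(6*k**2 + 10*k + 1).
A = 1, B = 1, C = k**2 + 5*k/3 + 1/6.
Key eq: (1)·f(k+1) = (1)·f(k) + (k**2 + 5*k/3 + 1/6).
Degrees (0,0,2) ⇒ d ≤ 3.
Match coefficients ⇒ f(k) = k*(2*k**2 + 2*k - 3)/6.
Then R = B(k−1)f/C = k*(2*k**2 + 2*k - 3)/(6*k**2 + 10*k + 1), so s_k = R(k)·t_k = k*(2*k**2 + 2*k - 3).
Verify: 6*k**2 + 10*k + 1 matches t_k.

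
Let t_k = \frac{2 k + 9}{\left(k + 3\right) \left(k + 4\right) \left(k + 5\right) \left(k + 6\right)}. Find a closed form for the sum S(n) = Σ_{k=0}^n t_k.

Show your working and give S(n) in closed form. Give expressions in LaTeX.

S(n) = \frac{n^{2} + 10 n + 9}{15 \left(n^{2} + 10 n + 24\right)}

t_(k+1)/t_k = (k + 3)*(2*k + 11)/((k + 7)*(2*k + 9)).
So A=k + 3 and B=k + 7, with C=k + 9/2.
f must satisfy (k + 3)·f(k+1) − (k + 6)·f(k) = k + 9/2.
From deg A=1, deg B=1, deg C=1: d=3.
A polynomial solution: f(k) = k*(k + 4)*(k + 8)/30.
So s_k = (B(k−1)f/C)·t_k = (k*(k + 4)*(k + 6)*(k + 8)/(15*(2*k + 9)))·t_k = k*(k + 8)/(15*(k**2 + 8*k + 15)).
s_(k+1) − s_k = (2*k + 9)/(k**4 + 18*k**3 + 119*k**2 + 342*k + 360) = t_k.
Telescope: S(n) = s_(n+1) − s_(0) = (n**2 + 10*n + 9)/(15*(n**2 + 10*n + 24)) − (0) = (n**2 + 10*n + 9)/(15*(n**2 + 10*n + 24)).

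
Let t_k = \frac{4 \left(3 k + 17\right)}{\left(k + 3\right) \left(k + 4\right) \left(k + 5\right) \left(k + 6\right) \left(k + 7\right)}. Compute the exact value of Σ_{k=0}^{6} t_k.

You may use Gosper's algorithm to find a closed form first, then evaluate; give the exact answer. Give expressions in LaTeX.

Σ = 679/12870

r(k) = (k + 3)*(3*k + 20)/((k + 8)*(3*k + 17)) after simplifying.
Gosper form: A/B · C(k+1)/C(k) with A=k + 3, B=k + 8, C=k + 17/3.
Set up (k + 3)·f(k+1) − (k + 7)·f(k) − (k + 17/3) = 0.
From deg A=1, deg B=1, deg C=1: d=4.
A polynomial solution: f(k) = k*(k + 5)*(k**2 + 13*k + 54)/216.
Then R = B(k−1)f/C = k*(k + 5)*(k + 7)*(k**2 + 13*k + 54)/(72*(3*k + 17)), so s_k = R(k)·t_k = k*(k**2 + 13*k + 54)/(18*(k**3 + 13*k**2 + 54*k + 72)).
s_(k+1) − s_k = 4*(3*k + 17)/(k**5 + 25*k**4 + 245*k**3 + 1175*k**2 + 2754*k + 2520) = t_k.
Telescoping: Σ = s_(7) − s_(0) = 679/12870 − (0) = 679/12870.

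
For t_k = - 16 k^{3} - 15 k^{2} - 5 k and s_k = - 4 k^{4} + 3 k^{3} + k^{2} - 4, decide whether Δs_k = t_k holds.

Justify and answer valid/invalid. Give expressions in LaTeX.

Valid: the claim telescopes to t_k.

s_(k+1) = -4*(k + 1)**4 + 3*(k + 1)**3 + (k + 1)**2 - 4
s_(k+1) − s_k = k*(-16*k**2 - 15*k - 5)
(s_(k+1) − s_k) − t_k = 0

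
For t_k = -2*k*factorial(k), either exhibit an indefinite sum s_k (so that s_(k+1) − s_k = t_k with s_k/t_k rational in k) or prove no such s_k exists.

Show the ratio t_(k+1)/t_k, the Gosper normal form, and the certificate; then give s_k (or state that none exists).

s_k = -2*factorial(k)

t_(k+1)/t_k = (k + 1)**2/k.
So A=k + 1 and B=1, with C=k.
Need (k + 1)·f(k+1) − (1)·f(k) = k.
d = 0 from the (1,0,1) case.
Solving with deg f ≤ 0: f(k) = 1.
Then R = B(k−1)f/C = 1/k, so s_k = R(k)·t_k = -2*factorial(k).
s_(k+1) − s_k = -2*k*factorial(k) = t_k.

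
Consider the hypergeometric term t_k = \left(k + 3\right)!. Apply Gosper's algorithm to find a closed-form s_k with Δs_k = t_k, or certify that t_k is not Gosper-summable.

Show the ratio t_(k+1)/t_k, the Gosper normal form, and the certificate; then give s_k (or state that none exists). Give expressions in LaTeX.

Step 1: r(k) = k + 4.
Take A(k)=k + 4, B(k)=1, C(k)=1.
Key eq: (k + 4)·f(k+1) = (1)·f(k) + (1).
Degrees (1,0,0) ⇒ d ≤ -1.
deg f ≤ -1 is impossible — no certificate.

no hypergeometric antidifference exists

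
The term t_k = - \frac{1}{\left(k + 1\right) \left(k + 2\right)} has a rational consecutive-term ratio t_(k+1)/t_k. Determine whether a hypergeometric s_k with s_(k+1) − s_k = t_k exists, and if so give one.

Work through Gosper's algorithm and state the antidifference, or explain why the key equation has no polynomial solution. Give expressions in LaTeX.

s_k = - \frac{k}{k + 1}

Step 1: r(k) = (k + 1)/(k + 3).
Factor: A=k + 1; B=k + 3; C=1.
f must satisfy (k + 1)·f(k+1) − (k + 2)·f(k) = 1.
deg f ≤ 1 (via 1,1,0).
Coefficient equations give f(k) = k.
Get s_k = R·t_k = -k/(k + 1) with R(k) = B(k−1)f(k)/C(k) = k*(k + 2).
Check: Δs_k = -1/(k**2 + 3*k + 2). ✓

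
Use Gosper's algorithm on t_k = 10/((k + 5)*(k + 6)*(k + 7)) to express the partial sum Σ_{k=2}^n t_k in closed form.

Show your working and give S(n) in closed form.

S(n) = 5*(n**2 + 13*n - 14)/(56*(n**2 + 13*n + 42))

Compute t_(k+1)/t_k: get (k + 5)/(k + 8).
A = k + 5, B = k + 8, C = 1.
Set up (k + 5)·f(k+1) − (k + 7)·f(k) − (1) = 0.
deg f ≤ 2 (via 1,1,0).
Match coefficients ⇒ f(k) = k*(k + 11)/60.
So s_k = (B(k−1)f/C)·t_k = (k*(k + 7)*(k + 11)/60)·t_k = k*(k + 11)/(6*(k + 5)*(k + 6)).
s_(k+1) − s_k = 10/(k**3 + 18*k**2 + 107*k + 210) = t_k.
Telescope: S(n) = s_(n+1) − s_(2) = (n**2 + 13*n + 12)/(6*(n**2 + 13*n + 42)) − (13/168) = 5*(n**2 + 13*n - 14)/(56*(n**2 + 13*n + 42)).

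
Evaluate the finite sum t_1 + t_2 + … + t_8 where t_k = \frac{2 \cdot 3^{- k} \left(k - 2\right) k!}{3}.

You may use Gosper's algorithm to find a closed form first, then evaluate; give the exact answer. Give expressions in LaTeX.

Σ = 8798/243

r(k) = (k**2 - 1)/(3*(k - 2)) after simplifying.
Normal form (A,B,C) = (k/3 + 1/3, 1, k - 2).
Key eq: (k/3 + 1/3)·f(k+1) = (1)·f(k) + (k - 2).
Bound: deg f ≤ 0.
Solve for f: f(k) = 3 (degree 0 ≤ 0).
Get s_k = R·t_k = 2*factorial(k)/3**k with R(k) = B(k−1)f(k)/C(k) = 3/(k - 2).
Check: Δs_k = 2*(k - 2)*factorial(k)/(3*3**k). ✓
Σ_(k=1)^(8) t_k = s_(9) − s_(1) = 8960/243 − (2/3) = 8798/243.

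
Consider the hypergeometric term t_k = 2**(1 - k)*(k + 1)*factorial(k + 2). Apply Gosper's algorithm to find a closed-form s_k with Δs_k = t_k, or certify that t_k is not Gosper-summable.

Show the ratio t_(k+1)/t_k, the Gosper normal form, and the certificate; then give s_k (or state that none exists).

Compute t_(k+1)/t_k: get (k + 2)*(k + 3)/(2*(k + 1)).
A = k/2 + 3/2, B = 1, C = k + 1.
Need (k/2 + 3/2)·f(k+1) − (1)·f(k) = k + 1.
d = 0 from the (1,0,1) case.
Solving with deg f ≤ 0: f(k) = 2.
Get s_k = R·t_k = 2**(2 - k)*factorial(k + 2) with R(k) = B(k−1)f(k)/C(k) = 2/(k + 1).
Δs = 2**(1 - k)*(k + 1)*factorial(k + 2), as required.

s_k = 2**(2 - k)*factorial(k + 2)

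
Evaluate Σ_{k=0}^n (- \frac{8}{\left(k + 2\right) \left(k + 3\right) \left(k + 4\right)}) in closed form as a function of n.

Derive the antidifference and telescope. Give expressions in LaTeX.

S(n) = \frac{2 \left(- n^{2} - 7 n - 6\right)}{3 \left(n^{2} + 7 n + 12\right)}

r(k) = (k + 2)/(k + 5) after simplifying.
Gosper form: A/B · C(k+1)/C(k) with A=k + 2, B=k + 5, C=1.
Key eq: (k + 2)·f(k+1) = (k + 4)·f(k) + (1).
d = 2 from the (1,1,0) case.
A polynomial solution: f(k) = k*(k + 5)/12.
Then R = B(k−1)f/C = k*(k + 4)*(k + 5)/12, so s_k = R(k)·t_k = 2*k*(-k - 5)/(3*(k + 2)*(k + 3)).
Check: Δs_k = -8/(k**3 + 9*k**2 + 26*k + 24). ✓
Evaluate: s_(n+1) = 2*(-n**2 - 7*n - 6)/(3*(n**2 + 7*n + 12)); subtract s_(0) = 0 ⇒ S(n) = 2*(-n**2 - 7*n - 6)/(3*(n**2 + 7*n + 12)).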